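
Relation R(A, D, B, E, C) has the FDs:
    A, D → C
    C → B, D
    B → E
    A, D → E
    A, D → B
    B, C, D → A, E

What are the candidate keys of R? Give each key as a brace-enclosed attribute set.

{C}⁺ = {A, B, C, D, E} — all of the relation — so {C} is a candidate key.
{A, D}⁺ = {A, B, C, D, E} — all of the relation — so {A, D} is a candidate key.
Any other superkey properly contains one of these, so there are no further candidate keys.

{A, D}, {C}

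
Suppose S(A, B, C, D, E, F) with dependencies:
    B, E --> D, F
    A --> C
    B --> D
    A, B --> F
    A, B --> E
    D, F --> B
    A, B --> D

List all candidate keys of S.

{A} never appears on the right of any FD, so every key must include it.
Closure of {A, B} is {A, B, C, D, E, F}, the whole schema; {A, B} is a candidate key.
Closure of {A, D, F} is {A, B, C, D, E, F}, the whole schema; {A, D, F} is a candidate key.
These are minimal and exhaustive — every other superkey contains one of them.

{A, B}, {A, D, F}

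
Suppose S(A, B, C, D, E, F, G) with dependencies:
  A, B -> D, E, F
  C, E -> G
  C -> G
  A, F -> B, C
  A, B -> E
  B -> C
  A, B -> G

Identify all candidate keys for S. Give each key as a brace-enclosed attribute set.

Attributes never on any right-hand side: {A} — every candidate key must contain it.
{A, B}⁺ = {A, B, C, D, E, F, G} — all of the relation — so {A, B} is a candidate key.
{A, F}⁺ = {A, B, C, D, E, F, G} — all of the relation — so {A, F} is a candidate key.
No proper subset of any of these is a key, and no other minimal superkey exists.

{A, B}, {A, F}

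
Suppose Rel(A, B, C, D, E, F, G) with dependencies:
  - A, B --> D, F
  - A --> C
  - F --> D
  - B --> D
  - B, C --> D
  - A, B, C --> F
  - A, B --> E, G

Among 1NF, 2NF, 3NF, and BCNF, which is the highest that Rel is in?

1NF

Candidate key: {A, B}. Prime attributes: {A, B}.
For A --> C we have {A}⁺ = {A, C}; {A} is not a superkey, so BCNF fails.
Because {C} is non-prime and the left side of A --> C is not a superkey, the relation is not in 3NF.
{A} is a proper subset of the key {A, B}, and {A}⁺ contains the non-prime attribute {C} — a partial dependency, so 2NF is violated.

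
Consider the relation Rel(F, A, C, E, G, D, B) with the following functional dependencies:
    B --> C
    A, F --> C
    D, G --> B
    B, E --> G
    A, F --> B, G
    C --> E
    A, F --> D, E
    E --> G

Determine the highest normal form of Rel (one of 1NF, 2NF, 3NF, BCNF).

Candidate key: {A, F}. Prime attributes: {A, F}.
B --> C: {B}⁺ = {B, C, E, G}, which is not all of the attributes, so the left side is not a superkey — BCNF is violated.
Because {C} is non-prime and the left side of B --> C is not a superkey, the relation is not in 3NF.
No proper subset of a key has a non-prime attribute in its closure, so there is no partial dependency; 2NF holds.

2NF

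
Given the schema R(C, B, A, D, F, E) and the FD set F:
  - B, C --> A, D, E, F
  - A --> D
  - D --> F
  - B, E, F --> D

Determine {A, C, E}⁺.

{A, C, D, E, F}

Start with {A, C, E}.
A --> D applies; add {D} → now {A, C, D, E}.
D --> F applies; add {F} → now {A, C, D, E, F}.
No further FD applies.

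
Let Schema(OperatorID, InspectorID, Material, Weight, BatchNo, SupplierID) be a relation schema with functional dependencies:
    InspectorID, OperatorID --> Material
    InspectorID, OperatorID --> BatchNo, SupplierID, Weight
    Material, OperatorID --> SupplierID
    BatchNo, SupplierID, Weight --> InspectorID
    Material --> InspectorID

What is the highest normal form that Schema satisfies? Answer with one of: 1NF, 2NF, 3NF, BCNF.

3NF

Candidate keys: {BatchNo, OperatorID, SupplierID, Weight}, {InspectorID, OperatorID}, {Material, OperatorID}. Prime attributes: {BatchNo, InspectorID, Material, OperatorID, SupplierID, Weight}.
BatchNo, SupplierID, Weight --> InspectorID breaks BCNF: {BatchNo, SupplierID, Weight}⁺ = {BatchNo, InspectorID, SupplierID, Weight}, so {BatchNo, SupplierID, Weight} is not a superkey.
Its right-hand attributes {InspectorID} are all prime, as are those of every other non-superkey FD — the relation is in 3NF.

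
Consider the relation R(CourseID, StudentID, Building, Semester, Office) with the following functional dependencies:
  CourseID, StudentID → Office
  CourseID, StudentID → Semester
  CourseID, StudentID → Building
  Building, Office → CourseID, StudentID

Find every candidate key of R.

{Building, Office}, {CourseID, StudentID}

{Building, Office}⁺ = {Building, CourseID, Office, Semester, StudentID} — all of the relation — so {Building, Office} is a candidate key.
{CourseID, StudentID}⁺ = {Building, CourseID, Office, Semester, StudentID} — all of the relation — so {CourseID, StudentID} is a candidate key.
Any other superkey properly contains one of these, so there are no further candidate keys.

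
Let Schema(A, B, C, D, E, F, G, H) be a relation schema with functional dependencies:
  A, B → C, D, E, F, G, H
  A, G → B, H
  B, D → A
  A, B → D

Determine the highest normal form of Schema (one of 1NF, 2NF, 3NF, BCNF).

BCNF

Candidate keys: {A, B}, {A, G}, {B, D}. Prime attributes: {A, B, D, G}.
The left-hand side of every FD is a superkey, so BCNF is satisfied.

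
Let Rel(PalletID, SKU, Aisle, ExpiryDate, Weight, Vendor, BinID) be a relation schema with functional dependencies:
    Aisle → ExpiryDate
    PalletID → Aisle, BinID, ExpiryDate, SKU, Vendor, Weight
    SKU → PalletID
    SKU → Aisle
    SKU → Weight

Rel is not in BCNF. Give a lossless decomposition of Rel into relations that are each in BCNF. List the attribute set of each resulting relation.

{Aisle, BinID, PalletID, SKU, Vendor, Weight}; {Aisle, ExpiryDate}

Candidate keys of the original relation: {PalletID}, {SKU}.
In {Aisle, BinID, ExpiryDate, PalletID, SKU, Vendor, Weight}, {Aisle} is not a superkey ({Aisle}⁺ restricted to this set is {Aisle, ExpiryDate}), so split on Aisle → ExpiryDate into {Aisle, ExpiryDate} and {Aisle, BinID, PalletID, SKU, Vendor, Weight}.
{Aisle, ExpiryDate}: every determinant is a superkey — BCNF.
{Aisle, BinID, PalletID, SKU, Vendor, Weight}: every determinant is a superkey — BCNF.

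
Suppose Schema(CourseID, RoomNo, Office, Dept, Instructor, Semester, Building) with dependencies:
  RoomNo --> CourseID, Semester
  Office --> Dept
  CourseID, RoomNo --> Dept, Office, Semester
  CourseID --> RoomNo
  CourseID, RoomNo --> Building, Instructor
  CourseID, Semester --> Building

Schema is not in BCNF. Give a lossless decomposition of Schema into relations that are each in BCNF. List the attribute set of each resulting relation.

{Building, CourseID, Instructor, Office, RoomNo, Semester}; {Dept, Office}

Candidate keys of the original relation: {CourseID}, {RoomNo}.
{Building, CourseID, Dept, Instructor, Office, RoomNo, Semester}: {Office} determines {Dept, Office} here but is not a superkey — split on Office --> Dept, giving {Dept, Office} and {Building, CourseID, Instructor, Office, RoomNo, Semester}.
{Dept, Office} is in BCNF.
{Building, CourseID, Instructor, Office, RoomNo, Semester} is in BCNF.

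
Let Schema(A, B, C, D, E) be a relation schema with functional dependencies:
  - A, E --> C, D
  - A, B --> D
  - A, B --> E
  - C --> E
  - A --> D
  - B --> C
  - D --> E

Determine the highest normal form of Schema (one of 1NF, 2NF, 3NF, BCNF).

Candidate key: {A, B}. Prime attributes: {A, B}.
A, E --> C, D breaks BCNF: {A, E}⁺ = {A, C, D, E}, so {A, E} is not a superkey.
Because {C, D} are non-prime and the left side of A, E --> C, D is not a superkey, the relation is not in 3NF.
Since {A} ⊂ {A, B} and {A}⁺ ⊇ {C, D, E} with {C, D, E} non-prime, there is a partial dependency; 2NF fails.

1NF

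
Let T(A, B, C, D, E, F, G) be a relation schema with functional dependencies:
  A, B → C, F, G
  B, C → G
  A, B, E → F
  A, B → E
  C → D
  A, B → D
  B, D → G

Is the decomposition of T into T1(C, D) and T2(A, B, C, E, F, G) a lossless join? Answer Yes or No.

Yes

Common attributes: {C}; their closure is {C, D}.
T1 is contained in that closure, so T1 ∩ T2 → T1 holds and the join is lossless.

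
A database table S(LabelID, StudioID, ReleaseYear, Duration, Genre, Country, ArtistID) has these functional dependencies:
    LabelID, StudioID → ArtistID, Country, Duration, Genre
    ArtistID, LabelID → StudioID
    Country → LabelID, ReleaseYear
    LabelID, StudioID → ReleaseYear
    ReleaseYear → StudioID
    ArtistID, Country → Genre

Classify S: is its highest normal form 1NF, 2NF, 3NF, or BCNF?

3NF

Candidate keys: {ArtistID, LabelID}, {Country}, {LabelID, ReleaseYear}, {LabelID, StudioID}. Prime attributes: {ArtistID, Country, LabelID, ReleaseYear, StudioID}.
ReleaseYear → StudioID: {ReleaseYear}⁺ = {ReleaseYear, StudioID}, which is not all of the attributes, so the left side is not a superkey — BCNF is violated.
Its right-hand attributes {StudioID} are all prime, as are those of every other non-superkey FD — the relation is in 3NF.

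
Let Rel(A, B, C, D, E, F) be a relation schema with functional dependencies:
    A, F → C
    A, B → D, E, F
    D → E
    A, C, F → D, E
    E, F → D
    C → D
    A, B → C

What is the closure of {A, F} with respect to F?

Start with {A, F}.
A, F → C applies; add {C} → now {A, C, F}.
A, C, F → D, E applies; add {D, E} → now {A, C, D, E, F}.
No further FD applies.

{A, C, D, E, F}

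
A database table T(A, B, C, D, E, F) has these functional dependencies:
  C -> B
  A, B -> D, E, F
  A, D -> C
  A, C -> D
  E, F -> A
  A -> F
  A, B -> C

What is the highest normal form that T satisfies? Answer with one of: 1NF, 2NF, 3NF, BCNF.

Candidate keys: {A, B}, {A, C}, {A, D}, {B, E, F}, {C, E, F}, {D, E, F}. Prime attributes: {A, B, C, D, E, F}.
For C -> B we have {C}⁺ = {B, C}; {C} is not a superkey, so BCNF fails.
Since {B} ⊆ prime attributes and every other non-superkey FD also has a prime right side, the schema is in 3NF.

3NF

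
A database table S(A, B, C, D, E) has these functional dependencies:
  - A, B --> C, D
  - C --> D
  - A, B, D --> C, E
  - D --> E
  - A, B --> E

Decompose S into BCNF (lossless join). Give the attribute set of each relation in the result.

{A, B, C}; {C, D}; {D, E}

Candidate key of the original relation: {A, B}.
{A, B, C, D, E}: {C} determines {C, D, E} here but is not a superkey — split on C --> D, E, giving {C, D, E} and {A, B, C}.
{C, D, E}: {D} determines {D, E} here but is not a superkey — split on D --> E, giving {D, E} and {C, D}.
{D, E} has no BCNF violation.
{C, D} has no BCNF violation.
{A, B, C} has no BCNF violation.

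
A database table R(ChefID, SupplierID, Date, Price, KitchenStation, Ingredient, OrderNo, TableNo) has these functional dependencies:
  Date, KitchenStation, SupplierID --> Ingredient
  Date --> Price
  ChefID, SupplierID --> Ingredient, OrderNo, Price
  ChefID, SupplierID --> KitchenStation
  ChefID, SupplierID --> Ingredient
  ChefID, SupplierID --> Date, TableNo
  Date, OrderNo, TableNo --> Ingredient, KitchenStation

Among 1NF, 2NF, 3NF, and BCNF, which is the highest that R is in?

Candidate key: {ChefID, SupplierID}. Prime attributes: {ChefID, SupplierID}.
For Date, KitchenStation, SupplierID --> Ingredient we have {Date, KitchenStation, SupplierID}⁺ = {Date, Ingredient, KitchenStation, Price, SupplierID}; {Date, KitchenStation, SupplierID} is not a superkey, so BCNF fails.
Date, KitchenStation, SupplierID --> Ingredient has non-prime {Ingredient} on the right and a non-superkey on the left, so 3NF fails.
Checking every proper subset of each key, none determines a non-prime attribute — 2NF is satisfied.

2NF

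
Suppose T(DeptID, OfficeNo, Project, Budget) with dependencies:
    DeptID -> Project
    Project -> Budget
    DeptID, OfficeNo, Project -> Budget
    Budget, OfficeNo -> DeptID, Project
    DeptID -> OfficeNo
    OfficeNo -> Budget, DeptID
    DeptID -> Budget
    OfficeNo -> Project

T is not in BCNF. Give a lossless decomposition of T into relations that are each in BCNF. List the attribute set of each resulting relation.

Candidate keys of the original relation: {DeptID}, {OfficeNo}.
Within {Budget, DeptID, OfficeNo, Project}: {Project}⁺ ∩ {Budget, DeptID, OfficeNo, Project} = {Budget, Project}, not the whole set, so Project -> Budget violates BCNF; decompose into {Budget, Project} and {DeptID, OfficeNo, Project}.
{Budget, Project} is in BCNF.
{DeptID, OfficeNo, Project} is in BCNF.

{Budget, Project}; {DeptID, OfficeNo, Project}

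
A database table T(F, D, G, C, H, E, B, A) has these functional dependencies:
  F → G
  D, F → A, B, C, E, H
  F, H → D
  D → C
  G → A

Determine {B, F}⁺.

{A, B, F, G}

Start with {B, F}.
F → G applies; add {G} → now {B, F, G}.
G → A applies; add {A} → now {A, B, F, G}.
No further FD applies.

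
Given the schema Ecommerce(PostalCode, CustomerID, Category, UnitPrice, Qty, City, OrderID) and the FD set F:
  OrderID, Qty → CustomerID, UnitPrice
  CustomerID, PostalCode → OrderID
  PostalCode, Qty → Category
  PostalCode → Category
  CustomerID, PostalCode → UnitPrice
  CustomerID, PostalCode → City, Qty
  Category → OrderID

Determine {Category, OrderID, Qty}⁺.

Start with {Category, OrderID, Qty}.
OrderID, Qty → CustomerID, UnitPrice applies; add {CustomerID, UnitPrice} → now {Category, CustomerID, OrderID, Qty, UnitPrice}.
No further FD applies.

{Category, CustomerID, OrderID, Qty, UnitPrice}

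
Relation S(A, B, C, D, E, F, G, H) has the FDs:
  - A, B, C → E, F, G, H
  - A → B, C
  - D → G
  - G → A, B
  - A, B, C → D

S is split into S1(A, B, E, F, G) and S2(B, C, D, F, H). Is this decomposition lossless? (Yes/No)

No

Common attributes: {B, F}; their closure is {B, F}.
Neither S1 nor S2 is contained in that closure, so the decomposition is lossy.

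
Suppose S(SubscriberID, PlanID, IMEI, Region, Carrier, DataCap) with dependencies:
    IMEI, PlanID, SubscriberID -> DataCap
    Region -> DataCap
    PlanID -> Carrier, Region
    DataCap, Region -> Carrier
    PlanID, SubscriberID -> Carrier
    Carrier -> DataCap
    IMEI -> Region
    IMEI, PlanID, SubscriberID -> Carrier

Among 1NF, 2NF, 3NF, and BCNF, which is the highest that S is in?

Candidate key: {IMEI, PlanID, SubscriberID}. Prime attributes: {IMEI, PlanID, SubscriberID}.
For Region -> DataCap we have {Region}⁺ = {Carrier, DataCap, Region}; {Region} is not a superkey, so BCNF fails.
Region -> DataCap has non-prime {DataCap} on the right and a non-superkey on the left, so 3NF fails.
{IMEI} is a proper subset of the key {IMEI, PlanID, SubscriberID}, and {IMEI}⁺ contains the non-prime attributes {Carrier, DataCap, Region} — a partial dependency, so 2NF is violated.

1NF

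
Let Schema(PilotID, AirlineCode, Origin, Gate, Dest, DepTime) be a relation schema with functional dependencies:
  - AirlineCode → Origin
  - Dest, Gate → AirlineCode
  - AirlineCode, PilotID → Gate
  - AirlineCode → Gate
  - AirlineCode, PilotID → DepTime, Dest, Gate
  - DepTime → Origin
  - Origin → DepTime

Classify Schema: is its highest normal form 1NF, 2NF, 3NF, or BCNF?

1NF

Candidate keys: {AirlineCode, PilotID}, {Dest, Gate, PilotID}. Prime attributes: {AirlineCode, Dest, Gate, PilotID}.
AirlineCode → Origin: {AirlineCode}⁺ = {AirlineCode, DepTime, Gate, Origin}, which is not all of the attributes, so the left side is not a superkey — BCNF is violated.
Because {Origin} is non-prime and the left side of AirlineCode → Origin is not a superkey, the relation is not in 3NF.
{AirlineCode} is a proper subset of the key {AirlineCode, PilotID}, and {AirlineCode}⁺ contains the non-prime attributes {DepTime, Origin} — a partial dependency, so 2NF is violated.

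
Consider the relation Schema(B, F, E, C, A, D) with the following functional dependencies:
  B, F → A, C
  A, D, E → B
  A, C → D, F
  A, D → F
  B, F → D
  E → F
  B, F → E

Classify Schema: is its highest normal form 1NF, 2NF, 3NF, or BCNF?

3NF

Candidate keys: {A, B, C}, {A, B, D}, {A, C, E}, {A, D, E}, {B, E}, {B, F}. Prime attributes: {A, B, C, D, E, F}.
For A, C → D, F we have {A, C}⁺ = {A, C, D, F}; {A, C} is not a superkey, so BCNF fails.
Its right-hand attributes {D, F} are all prime, as are those of every other non-superkey FD — the relation is in 3NF.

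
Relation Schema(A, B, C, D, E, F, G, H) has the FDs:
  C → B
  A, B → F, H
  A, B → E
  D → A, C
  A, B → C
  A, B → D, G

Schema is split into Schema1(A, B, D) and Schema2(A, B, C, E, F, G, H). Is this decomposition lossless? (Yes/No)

Yes

Schema1 ∩ Schema2 = {A, B}; its closure under F is {A, B, C, D, E, F, G, H}.
Schema1 is contained in that closure, so Schema1 ∩ Schema2 → Schema1 holds and the join is lossless.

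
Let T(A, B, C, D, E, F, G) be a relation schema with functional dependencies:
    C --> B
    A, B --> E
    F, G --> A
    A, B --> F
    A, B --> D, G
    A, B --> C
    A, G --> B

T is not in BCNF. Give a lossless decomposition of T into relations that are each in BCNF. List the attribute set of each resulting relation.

{A, C, D, E, F, G}; {B, C}

Candidate keys of the original relation: {A, B}, {A, C}, {A, G}, {F, G}.
Within {A, B, C, D, E, F, G}: {C}⁺ ∩ {A, B, C, D, E, F, G} = {B, C}, not the whole set, so C --> B violates BCNF; decompose into {B, C} and {A, C, D, E, F, G}.
{B, C}: every determinant is a superkey — BCNF.
{A, C, D, E, F, G}: every determinant is a superkey — BCNF.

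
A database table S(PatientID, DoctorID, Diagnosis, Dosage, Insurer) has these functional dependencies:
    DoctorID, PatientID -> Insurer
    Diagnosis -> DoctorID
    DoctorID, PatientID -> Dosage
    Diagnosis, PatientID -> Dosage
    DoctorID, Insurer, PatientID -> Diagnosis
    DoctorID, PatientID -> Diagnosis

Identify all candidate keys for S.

Attributes never on any right-hand side: {PatientID} — every candidate key must contain it.
{Diagnosis, PatientID} is a candidate key since {Diagnosis, PatientID}⁺ = {Diagnosis, DoctorID, Dosage, Insurer, PatientID} covers every attribute.
{DoctorID, PatientID} is a candidate key since {DoctorID, PatientID}⁺ = {Diagnosis, DoctorID, Dosage, Insurer, PatientID} covers every attribute.
Any other superkey properly contains one of these, so there are no further candidate keys.

{Diagnosis, PatientID}, {DoctorID, PatientID}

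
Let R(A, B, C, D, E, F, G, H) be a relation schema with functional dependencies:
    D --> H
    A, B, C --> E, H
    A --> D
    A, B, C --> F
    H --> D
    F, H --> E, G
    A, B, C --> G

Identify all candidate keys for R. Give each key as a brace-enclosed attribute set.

No FD produces {A, B, C}, so they must be in every candidate key.
{A, B, C}⁺ = {A, B, C, D, E, F, G, H}, which is every attribute, so {A, B, C} is a candidate key.
No other minimal set has full closure, so this is the only candidate key.

{A, B, C}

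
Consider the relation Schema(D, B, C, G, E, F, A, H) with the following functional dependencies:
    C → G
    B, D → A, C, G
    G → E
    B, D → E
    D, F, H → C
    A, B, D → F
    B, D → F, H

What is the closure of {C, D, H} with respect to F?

{C, D, E, G, H}

Start with {C, D, H}.
C → G applies; add {G} → now {C, D, G, H}.
G → E applies; add {E} → now {C, D, E, G, H}.
No further FD applies.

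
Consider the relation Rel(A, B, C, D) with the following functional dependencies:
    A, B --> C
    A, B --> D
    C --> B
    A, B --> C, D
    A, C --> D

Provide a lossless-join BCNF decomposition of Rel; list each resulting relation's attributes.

{A, C, D}; {B, C}

Candidate keys of the original relation: {A, B}, {A, C}.
{A, B, C, D}: {C} determines {B, C} here but is not a superkey — split on C --> B, giving {B, C} and {A, C, D}.
{B, C}: every determinant is a superkey — BCNF.
{A, C, D}: every determinant is a superkey — BCNF.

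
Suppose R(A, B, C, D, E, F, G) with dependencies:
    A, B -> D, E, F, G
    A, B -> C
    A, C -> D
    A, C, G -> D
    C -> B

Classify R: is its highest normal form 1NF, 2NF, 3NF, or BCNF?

3NF

Candidate keys: {A, B}, {A, C}. Prime attributes: {A, B, C}.
C -> B: {C}⁺ = {B, C}, which is not all of the attributes, so the left side is not a superkey — BCNF is violated.
Since {B} ⊆ prime attributes and every other non-superkey FD also has a prime right side, the schema is in 3NF.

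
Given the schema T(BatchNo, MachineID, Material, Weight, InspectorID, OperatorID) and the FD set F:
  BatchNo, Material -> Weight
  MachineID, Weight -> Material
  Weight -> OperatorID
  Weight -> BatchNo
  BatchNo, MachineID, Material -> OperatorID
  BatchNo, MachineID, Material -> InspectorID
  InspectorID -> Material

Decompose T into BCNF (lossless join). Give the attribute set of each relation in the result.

Candidate keys of the original relation: {BatchNo, InspectorID, MachineID}, {BatchNo, MachineID, Material}, {MachineID, Weight}.
In {BatchNo, InspectorID, MachineID, Material, OperatorID, Weight}, {BatchNo, Material} is not a superkey ({BatchNo, Material}⁺ restricted to this set is {BatchNo, Material, OperatorID, Weight}), so split on BatchNo, Material -> OperatorID, Weight into {BatchNo, Material, OperatorID, Weight} and {BatchNo, InspectorID, MachineID, Material}.
In {BatchNo, Material, OperatorID, Weight}, {Weight} is not a superkey ({Weight}⁺ restricted to this set is {BatchNo, OperatorID, Weight}), so split on Weight -> BatchNo, OperatorID into {BatchNo, OperatorID, Weight} and {Material, Weight}.
{BatchNo, OperatorID, Weight} has no BCNF violation.
{Material, Weight} has no BCNF violation.
In {BatchNo, InspectorID, MachineID, Material}, {InspectorID} is not a superkey ({InspectorID}⁺ restricted to this set is {InspectorID, Material}), so split on InspectorID -> Material into {InspectorID, Material} and {BatchNo, InspectorID, MachineID}.
{InspectorID, Material} has no BCNF violation.
{BatchNo, InspectorID, MachineID} has no BCNF violation.

{BatchNo, InspectorID, MachineID}; {BatchNo, OperatorID, Weight}; {InspectorID, Material}; {Material, Weight}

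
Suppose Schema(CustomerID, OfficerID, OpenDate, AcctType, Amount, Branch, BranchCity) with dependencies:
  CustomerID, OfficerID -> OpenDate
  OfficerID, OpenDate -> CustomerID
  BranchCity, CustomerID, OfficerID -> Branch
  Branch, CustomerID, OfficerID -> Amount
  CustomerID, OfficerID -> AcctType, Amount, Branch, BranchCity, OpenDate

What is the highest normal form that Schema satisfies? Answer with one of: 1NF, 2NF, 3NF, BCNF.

Candidate keys: {CustomerID, OfficerID}, {OfficerID, OpenDate}. Prime attributes: {CustomerID, OfficerID, OpenDate}.
The left-hand side of every FD is a superkey, so BCNF is satisfied.

BCNF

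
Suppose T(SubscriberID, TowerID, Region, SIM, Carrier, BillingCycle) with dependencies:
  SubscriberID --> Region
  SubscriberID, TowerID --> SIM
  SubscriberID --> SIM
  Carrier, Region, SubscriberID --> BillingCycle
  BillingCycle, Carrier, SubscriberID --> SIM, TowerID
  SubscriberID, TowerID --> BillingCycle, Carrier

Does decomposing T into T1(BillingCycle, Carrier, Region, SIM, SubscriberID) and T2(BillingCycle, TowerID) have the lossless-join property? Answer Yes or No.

The shared attributes are {BillingCycle} and {BillingCycle}⁺ = {BillingCycle}.
Neither T1 nor T2 is contained in that closure, so the decomposition is lossy.

No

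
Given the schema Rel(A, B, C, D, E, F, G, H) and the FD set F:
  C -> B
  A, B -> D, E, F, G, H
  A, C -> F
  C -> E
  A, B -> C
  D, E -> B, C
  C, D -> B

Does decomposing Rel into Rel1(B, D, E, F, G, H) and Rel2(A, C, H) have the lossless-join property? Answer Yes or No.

Rel1 ∩ Rel2 = {H}; its closure under F is {H}.
Rel1 ⊄ {H} and Rel2 ⊄ {H}, so the split is lossy.

No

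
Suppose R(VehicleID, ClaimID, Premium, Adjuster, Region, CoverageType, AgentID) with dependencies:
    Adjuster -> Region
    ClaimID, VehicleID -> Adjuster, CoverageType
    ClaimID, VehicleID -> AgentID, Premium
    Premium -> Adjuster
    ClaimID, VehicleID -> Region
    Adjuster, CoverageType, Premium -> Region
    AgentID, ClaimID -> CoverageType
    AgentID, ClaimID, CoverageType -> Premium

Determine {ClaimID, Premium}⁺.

Start with {ClaimID, Premium}.
Premium -> Adjuster applies; add {Adjuster} → now {Adjuster, ClaimID, Premium}.
Adjuster -> Region applies; add {Region} → now {Adjuster, ClaimID, Premium, Region}.
No further FD applies.

{Adjuster, ClaimID, Premium, Region}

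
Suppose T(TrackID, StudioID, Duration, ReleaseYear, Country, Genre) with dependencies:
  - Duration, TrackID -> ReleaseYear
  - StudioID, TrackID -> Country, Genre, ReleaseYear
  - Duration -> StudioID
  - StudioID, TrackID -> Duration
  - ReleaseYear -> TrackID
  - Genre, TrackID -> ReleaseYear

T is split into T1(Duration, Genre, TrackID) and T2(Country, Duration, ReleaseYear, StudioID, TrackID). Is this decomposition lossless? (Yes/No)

The shared attributes are {Duration, TrackID} and {Duration, TrackID}⁺ = {Country, Duration, Genre, ReleaseYear, StudioID, TrackID}.
This includes all of T1, so the common attributes are a superkey of T1 — the join is lossless.

Yes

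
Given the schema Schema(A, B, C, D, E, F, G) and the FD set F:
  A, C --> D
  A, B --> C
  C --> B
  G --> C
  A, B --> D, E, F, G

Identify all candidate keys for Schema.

{A, B}, {A, C}, {A, G}

{A} never appears on the right of any FD, so every key must include it.
{A, B} is a candidate key since {A, B}⁺ = {A, B, C, D, E, F, G} covers every attribute.
{A, C} is a candidate key since {A, C}⁺ = {A, B, C, D, E, F, G} covers every attribute.
{A, G} is a candidate key since {A, G}⁺ = {A, B, C, D, E, F, G} covers every attribute.
Any other superkey properly contains one of these, so there are no further candidate keys.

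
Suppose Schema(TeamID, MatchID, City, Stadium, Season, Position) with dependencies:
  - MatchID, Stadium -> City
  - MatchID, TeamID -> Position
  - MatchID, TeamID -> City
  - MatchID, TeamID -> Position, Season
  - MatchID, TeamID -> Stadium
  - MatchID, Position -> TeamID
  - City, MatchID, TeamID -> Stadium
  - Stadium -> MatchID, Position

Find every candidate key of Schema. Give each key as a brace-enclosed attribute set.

{Stadium} is a candidate key since {Stadium}⁺ = {City, MatchID, Position, Season, Stadium, TeamID} covers every attribute.
{MatchID, Position} is a candidate key since {MatchID, Position}⁺ = {City, MatchID, Position, Season, Stadium, TeamID} covers every attribute.
{MatchID, TeamID} is a candidate key since {MatchID, TeamID}⁺ = {City, MatchID, Position, Season, Stadium, TeamID} covers every attribute.
No proper subset of any of these is a key, and no other minimal superkey exists.

{MatchID, Position}, {MatchID, TeamID}, {Stadium}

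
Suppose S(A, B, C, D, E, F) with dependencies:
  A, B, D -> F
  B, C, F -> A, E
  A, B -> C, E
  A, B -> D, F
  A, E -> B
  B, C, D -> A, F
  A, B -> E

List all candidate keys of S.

{A, B}, {A, E}, {B, C, D}, {B, C, F}

{A, B}⁺ = {A, B, C, D, E, F}, which is every attribute, so {A, B} is a candidate key.
{A, E}⁺ = {A, B, C, D, E, F}, which is every attribute, so {A, E} is a candidate key.
{B, C, D}⁺ = {A, B, C, D, E, F}, which is every attribute, so {B, C, D} is a candidate key.
{B, C, F}⁺ = {A, B, C, D, E, F}, which is every attribute, so {B, C, F} is a candidate key.
Any other superkey properly contains one of these, so there are no further candidate keys.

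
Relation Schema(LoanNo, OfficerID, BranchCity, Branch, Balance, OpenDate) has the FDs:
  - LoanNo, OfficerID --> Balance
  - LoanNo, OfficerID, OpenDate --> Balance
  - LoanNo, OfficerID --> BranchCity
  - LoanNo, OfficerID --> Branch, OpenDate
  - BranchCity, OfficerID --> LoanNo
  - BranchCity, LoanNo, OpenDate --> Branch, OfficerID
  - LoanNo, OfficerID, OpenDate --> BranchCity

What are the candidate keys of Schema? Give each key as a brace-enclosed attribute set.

{BranchCity, LoanNo, OpenDate}, {BranchCity, OfficerID}, {LoanNo, OfficerID}

{BranchCity, OfficerID}⁺ = {Balance, Branch, BranchCity, LoanNo, OfficerID, OpenDate}, which is every attribute, so {BranchCity, OfficerID} is a candidate key.
{LoanNo, OfficerID}⁺ = {Balance, Branch, BranchCity, LoanNo, OfficerID, OpenDate}, which is every attribute, so {LoanNo, OfficerID} is a candidate key.
{BranchCity, LoanNo, OpenDate}⁺ = {Balance, Branch, BranchCity, LoanNo, OfficerID, OpenDate}, which is every attribute, so {BranchCity, LoanNo, OpenDate} is a candidate key.
These are minimal and exhaustive — every other superkey contains one of them.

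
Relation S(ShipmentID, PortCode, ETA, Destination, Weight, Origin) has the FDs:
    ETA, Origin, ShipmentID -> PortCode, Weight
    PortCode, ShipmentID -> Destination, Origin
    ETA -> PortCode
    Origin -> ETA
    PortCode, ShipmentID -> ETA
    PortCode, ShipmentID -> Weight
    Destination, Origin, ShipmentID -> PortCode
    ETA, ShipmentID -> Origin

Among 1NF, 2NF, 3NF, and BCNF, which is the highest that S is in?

3NF

Candidate keys: {ETA, ShipmentID}, {Origin, ShipmentID}, {PortCode, ShipmentID}. Prime attributes: {ETA, Origin, PortCode, ShipmentID}.
ETA -> PortCode: {ETA}⁺ = {ETA, PortCode}, which is not all of the attributes, so the left side is not a superkey — BCNF is violated.
But every attribute on its right side ({PortCode}) is prime, and the same holds for every other non-superkey FD, so 3NF still holds.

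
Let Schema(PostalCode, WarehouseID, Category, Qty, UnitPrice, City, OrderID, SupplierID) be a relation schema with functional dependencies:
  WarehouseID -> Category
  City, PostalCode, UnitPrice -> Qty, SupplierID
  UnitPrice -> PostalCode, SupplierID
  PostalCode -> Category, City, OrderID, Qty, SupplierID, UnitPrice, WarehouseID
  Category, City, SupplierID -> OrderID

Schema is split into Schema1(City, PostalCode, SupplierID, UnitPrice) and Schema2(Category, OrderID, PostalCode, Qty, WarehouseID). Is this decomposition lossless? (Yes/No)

Yes

Schema1 ∩ Schema2 = {PostalCode}; its closure under F is {Category, City, OrderID, PostalCode, Qty, SupplierID, UnitPrice, WarehouseID}.
Since Schema1 ⊆ {Category, City, OrderID, PostalCode, Qty, SupplierID, UnitPrice, WarehouseID}, the intersection is a superkey of Schema1; the decomposition is lossless.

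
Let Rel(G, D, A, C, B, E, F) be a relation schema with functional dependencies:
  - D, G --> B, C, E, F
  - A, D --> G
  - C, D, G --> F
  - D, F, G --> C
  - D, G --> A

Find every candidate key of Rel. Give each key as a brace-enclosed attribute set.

Attributes never on any right-hand side: {D} — every candidate key must contain it.
{A, D}⁺ = {A, B, C, D, E, F, G}, which is every attribute, so {A, D} is a candidate key.
{D, G}⁺ = {A, B, C, D, E, F, G}, which is every attribute, so {D, G} is a candidate key.
These are minimal and exhaustive — every other superkey contains one of them.

{A, D}, {D, G}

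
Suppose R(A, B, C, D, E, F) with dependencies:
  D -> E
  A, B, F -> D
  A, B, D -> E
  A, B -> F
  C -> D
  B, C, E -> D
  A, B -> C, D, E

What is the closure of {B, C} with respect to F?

Start with {B, C}.
C -> D applies; add {D} → now {B, C, D}.
D -> E applies; add {E} → now {B, C, D, E}.
No further FD applies.

{B, C, D, E}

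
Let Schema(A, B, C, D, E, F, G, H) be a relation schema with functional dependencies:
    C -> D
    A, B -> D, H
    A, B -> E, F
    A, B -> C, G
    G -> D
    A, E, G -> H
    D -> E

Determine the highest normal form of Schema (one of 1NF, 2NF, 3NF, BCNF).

2NF

Candidate key: {A, B}. Prime attributes: {A, B}.
C -> D: {C}⁺ = {C, D, E}, which is not all of the attributes, so the left side is not a superkey — BCNF is violated.
C -> D has non-prime {D} on the right and a non-superkey on the left, so 3NF fails.
Checking every proper subset of each key, none determines a non-prime attribute — 2NF is satisfied.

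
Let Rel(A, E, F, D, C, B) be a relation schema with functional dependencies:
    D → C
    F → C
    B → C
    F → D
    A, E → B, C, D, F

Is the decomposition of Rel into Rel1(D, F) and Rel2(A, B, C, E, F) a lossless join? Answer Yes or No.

Common attributes: {F}; their closure is {C, D, F}.
This includes all of Rel1, so the common attributes are a superkey of Rel1 — the join is lossless.

Yes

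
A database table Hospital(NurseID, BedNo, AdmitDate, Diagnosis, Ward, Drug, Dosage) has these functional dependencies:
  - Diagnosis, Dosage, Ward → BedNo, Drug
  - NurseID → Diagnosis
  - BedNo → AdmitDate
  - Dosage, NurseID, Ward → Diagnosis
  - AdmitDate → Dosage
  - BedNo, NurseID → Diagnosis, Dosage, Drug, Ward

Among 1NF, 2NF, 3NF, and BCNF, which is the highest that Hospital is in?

1NF

Candidate keys: {AdmitDate, NurseID, Ward}, {BedNo, NurseID}, {Dosage, NurseID, Ward}. Prime attributes: {AdmitDate, BedNo, Dosage, NurseID, Ward}.
For Diagnosis, Dosage, Ward → BedNo, Drug we have {Diagnosis, Dosage, Ward}⁺ = {AdmitDate, BedNo, Diagnosis, Dosage, Drug, Ward}; {Diagnosis, Dosage, Ward} is not a superkey, so BCNF fails.
Diagnosis, Dosage, Ward → BedNo, Drug has non-prime {Drug} on the right and a non-superkey on the left, so 3NF fails.
Since {NurseID} ⊂ {BedNo, NurseID} and {NurseID}⁺ ⊇ {Diagnosis} with {Diagnosis} non-prime, there is a partial dependency; 2NF fails.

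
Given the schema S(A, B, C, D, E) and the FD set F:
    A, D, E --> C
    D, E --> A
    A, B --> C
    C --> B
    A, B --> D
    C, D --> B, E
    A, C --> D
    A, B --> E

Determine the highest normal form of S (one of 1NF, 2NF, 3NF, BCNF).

Candidate keys: {A, B}, {A, C}, {C, D}, {D, E}. Prime attributes: {A, B, C, D, E}.
C --> B breaks BCNF: {C}⁺ = {B, C}, so {C} is not a superkey.
Its right-hand attributes {B} are all prime, as are those of every other non-superkey FD — the relation is in 3NF.

3NF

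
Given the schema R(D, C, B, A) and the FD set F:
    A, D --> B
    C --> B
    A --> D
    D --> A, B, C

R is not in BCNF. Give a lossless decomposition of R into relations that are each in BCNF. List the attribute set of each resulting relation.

Candidate keys of the original relation: {A}, {D}.
{A, B, C, D}: {C} determines {B, C} here but is not a superkey — split on C --> B, giving {B, C} and {A, C, D}.
{B, C} is in BCNF.
{A, C, D} is in BCNF.

{A, C, D}; {B, C}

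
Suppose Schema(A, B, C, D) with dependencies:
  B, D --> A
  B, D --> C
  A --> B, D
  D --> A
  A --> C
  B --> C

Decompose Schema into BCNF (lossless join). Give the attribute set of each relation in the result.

Candidate keys of the original relation: {A}, {D}.
{A, B, C, D}: {B} determines {B, C} here but is not a superkey — split on B --> C, giving {B, C} and {A, B, D}.
{B, C}: every determinant is a superkey — BCNF.
{A, B, D}: every determinant is a superkey — BCNF.

{A, B, D}; {B, C}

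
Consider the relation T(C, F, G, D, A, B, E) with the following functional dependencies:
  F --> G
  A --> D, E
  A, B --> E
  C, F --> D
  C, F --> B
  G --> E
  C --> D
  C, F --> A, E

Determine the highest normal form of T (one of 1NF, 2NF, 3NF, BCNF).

Candidate key: {C, F}. Prime attributes: {C, F}.
F --> G: {F}⁺ = {E, F, G}, which is not all of the attributes, so the left side is not a superkey — BCNF is violated.
F --> G determines the non-prime attribute {G} from a non-superkey — 3NF is violated.
{C} is a proper subset of the key {C, F}, and {C}⁺ contains the non-prime attribute {D} — a partial dependency, so 2NF is violated.

1NF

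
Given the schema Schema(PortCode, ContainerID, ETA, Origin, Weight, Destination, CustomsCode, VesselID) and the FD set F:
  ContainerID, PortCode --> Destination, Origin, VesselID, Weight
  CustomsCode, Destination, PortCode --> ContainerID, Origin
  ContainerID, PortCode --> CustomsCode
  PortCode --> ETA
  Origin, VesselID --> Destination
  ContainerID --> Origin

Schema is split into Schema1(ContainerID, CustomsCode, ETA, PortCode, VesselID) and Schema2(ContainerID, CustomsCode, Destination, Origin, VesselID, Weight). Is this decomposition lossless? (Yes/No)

Schema1 ∩ Schema2 = {ContainerID, CustomsCode, VesselID}; its closure under F is {ContainerID, CustomsCode, Destination, Origin, VesselID}.
Schema1 ⊄ {ContainerID, CustomsCode, Destination, Origin, VesselID} and Schema2 ⊄ {ContainerID, CustomsCode, Destination, Origin, VesselID}, so the split is lossy.

No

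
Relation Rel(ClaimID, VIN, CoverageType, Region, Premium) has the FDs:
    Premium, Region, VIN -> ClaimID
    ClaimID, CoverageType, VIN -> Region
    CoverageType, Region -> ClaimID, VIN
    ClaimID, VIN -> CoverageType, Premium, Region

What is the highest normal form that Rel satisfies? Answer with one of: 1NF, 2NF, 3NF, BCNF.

BCNF

Candidate keys: {ClaimID, VIN}, {CoverageType, Region}, {Premium, Region, VIN}. Prime attributes: {ClaimID, CoverageType, Premium, Region, VIN}.
The left-hand side of every FD is a superkey, so BCNF is satisfied.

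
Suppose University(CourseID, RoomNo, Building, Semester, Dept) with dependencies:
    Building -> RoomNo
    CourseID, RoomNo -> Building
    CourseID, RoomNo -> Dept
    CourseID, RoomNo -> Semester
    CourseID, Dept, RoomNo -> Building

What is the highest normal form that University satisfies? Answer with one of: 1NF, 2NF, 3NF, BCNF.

Candidate keys: {Building, CourseID}, {CourseID, RoomNo}. Prime attributes: {Building, CourseID, RoomNo}.
For Building -> RoomNo we have {Building}⁺ = {Building, RoomNo}; {Building} is not a superkey, so BCNF fails.
Since {RoomNo} ⊆ prime attributes and every other non-superkey FD also has a prime right side, the schema is in 3NF.

3NF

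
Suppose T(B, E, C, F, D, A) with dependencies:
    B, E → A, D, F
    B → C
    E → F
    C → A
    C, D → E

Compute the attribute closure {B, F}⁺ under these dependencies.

Start with {B, F}.
B → C applies; add {C} → now {B, C, F}.
C → A applies; add {A} → now {A, B, C, F}.
No further FD applies.

{A, B, C, F}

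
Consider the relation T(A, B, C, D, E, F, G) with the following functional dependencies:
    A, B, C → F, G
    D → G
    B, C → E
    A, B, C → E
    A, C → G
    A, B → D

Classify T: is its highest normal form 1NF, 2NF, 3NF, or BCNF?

Candidate key: {A, B, C}. Prime attributes: {A, B, C}.
For D → G we have {D}⁺ = {D, G}; {D} is not a superkey, so BCNF fails.
Because {G} is non-prime and the left side of D → G is not a superkey, the relation is not in 3NF.
{A, B} is a proper subset of the key {A, B, C}, and {A, B}⁺ contains the non-prime attributes {D, G} — a partial dependency, so 2NF is violated.

1NF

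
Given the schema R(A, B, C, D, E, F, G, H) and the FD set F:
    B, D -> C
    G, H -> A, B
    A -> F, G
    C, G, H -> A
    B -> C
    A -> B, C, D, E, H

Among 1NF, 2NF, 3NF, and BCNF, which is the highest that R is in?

Candidate keys: {A}, {G, H}. Prime attributes: {A, G, H}.
B, D -> C breaks BCNF: {B, D}⁺ = {B, C, D}, so {B, D} is not a superkey.
Because {C} is non-prime and the left side of B, D -> C is not a superkey, the relation is not in 3NF.
No proper subset of a key has a non-prime attribute in its closure, so there is no partial dependency; 2NF holds.

2NF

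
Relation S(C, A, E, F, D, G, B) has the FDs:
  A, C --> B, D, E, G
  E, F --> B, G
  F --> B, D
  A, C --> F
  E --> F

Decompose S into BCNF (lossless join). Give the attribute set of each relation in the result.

Candidate key of the original relation: {A, C}.
In {A, B, C, D, E, F, G}, {E, F} is not a superkey ({E, F}⁺ restricted to this set is {B, D, E, F, G}), so split on E, F --> B, D, G into {B, D, E, F, G} and {A, C, E, F}.
In {B, D, E, F, G}, {F} is not a superkey ({F}⁺ restricted to this set is {B, D, F}), so split on F --> B, D into {B, D, F} and {E, F, G}.
{B, D, F} has no BCNF violation.
{E, F, G} has no BCNF violation.
In {A, C, E, F}, {E} is not a superkey ({E}⁺ restricted to this set is {E, F}), so split on E --> F into {E, F} and {A, C, E}.
{E, F} has no BCNF violation.
{A, C, E} has no BCNF violation.

{A, C, E}; {B, D, F}; {E, F, G}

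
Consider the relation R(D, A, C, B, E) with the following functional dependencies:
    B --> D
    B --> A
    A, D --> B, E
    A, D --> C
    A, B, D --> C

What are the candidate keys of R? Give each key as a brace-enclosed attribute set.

{A, D}, {B}

{B} is a candidate key since {B}⁺ = {A, B, C, D, E} covers every attribute.
{A, D} is a candidate key since {A, D}⁺ = {A, B, C, D, E} covers every attribute.
These are minimal and exhaustive — every other superkey contains one of them.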